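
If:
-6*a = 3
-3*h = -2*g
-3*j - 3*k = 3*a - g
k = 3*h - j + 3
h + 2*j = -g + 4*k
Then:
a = -1/2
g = -3/2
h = -1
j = 5/12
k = -5/12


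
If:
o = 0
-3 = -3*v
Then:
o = 0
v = 1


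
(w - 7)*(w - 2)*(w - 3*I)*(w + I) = w^4 - 9*w^3 - 2*I*w^3 + 17*w^2 + 18*I*w^2 - 27*w - 28*I*w + 42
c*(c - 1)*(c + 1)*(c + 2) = c^4 + 2*c^3 - c^2 - 2*c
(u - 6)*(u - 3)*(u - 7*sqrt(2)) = u^3 - 7*sqrt(2)*u^2 - 9*u^2 + 18*u + 63*sqrt(2)*u - 126*sqrt(2)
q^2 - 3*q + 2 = (q - 2)*(q - 1)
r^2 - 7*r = r*(r - 7)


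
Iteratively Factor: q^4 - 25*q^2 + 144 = (q - 4)*(q^3 + 4*q^2 - 9*q - 36) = (q - 4)*(q + 3)*(q^2 + q - 12) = (q - 4)*(q - 3)*(q + 3)*(q + 4)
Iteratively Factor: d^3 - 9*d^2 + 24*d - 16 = (d - 4)*(d^2 - 5*d + 4) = (d - 4)*(d - 1)*(d - 4)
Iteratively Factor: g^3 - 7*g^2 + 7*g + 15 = (g - 3)*(g^2 - 4*g - 5) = (g - 5)*(g - 3)*(g + 1)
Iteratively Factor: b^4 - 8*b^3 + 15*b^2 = (b)*(b^3 - 8*b^2 + 15*b) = b^2*(b^2 - 8*b + 15) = b^2*(b - 5)*(b - 3)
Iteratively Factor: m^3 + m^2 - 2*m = (m - 1)*(m^2 + 2*m) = (m - 1)*(m + 2)*(m)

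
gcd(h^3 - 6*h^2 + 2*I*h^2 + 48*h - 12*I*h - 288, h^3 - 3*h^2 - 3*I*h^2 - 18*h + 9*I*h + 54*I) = h - 6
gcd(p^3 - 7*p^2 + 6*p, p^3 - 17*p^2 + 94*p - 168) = p - 6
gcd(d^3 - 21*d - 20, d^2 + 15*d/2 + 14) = d + 4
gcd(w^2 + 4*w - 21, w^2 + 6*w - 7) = w + 7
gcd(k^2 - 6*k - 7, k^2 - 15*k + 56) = k - 7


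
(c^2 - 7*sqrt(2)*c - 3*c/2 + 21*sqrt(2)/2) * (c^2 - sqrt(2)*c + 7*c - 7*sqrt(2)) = c^4 - 8*sqrt(2)*c^3 + 11*c^3/2 - 44*sqrt(2)*c^2 + 7*c^2/2 + 77*c + 84*sqrt(2)*c - 147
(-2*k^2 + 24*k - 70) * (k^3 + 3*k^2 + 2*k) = -2*k^5 + 18*k^4 - 2*k^3 - 162*k^2 - 140*k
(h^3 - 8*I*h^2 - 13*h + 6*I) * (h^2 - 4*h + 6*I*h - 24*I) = h^5 - 4*h^4 - 2*I*h^4 + 35*h^3 + 8*I*h^3 - 140*h^2 - 72*I*h^2 - 36*h + 288*I*h + 144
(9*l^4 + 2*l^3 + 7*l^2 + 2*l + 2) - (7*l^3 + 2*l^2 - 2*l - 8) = 9*l^4 - 5*l^3 + 5*l^2 + 4*l + 10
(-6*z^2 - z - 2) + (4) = -6*z^2 - z + 2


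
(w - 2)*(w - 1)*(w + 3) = w^3 - 7*w + 6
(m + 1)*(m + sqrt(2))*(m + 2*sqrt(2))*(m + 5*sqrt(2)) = m^4 + m^3 + 8*sqrt(2)*m^3 + 8*sqrt(2)*m^2 + 34*m^2 + 20*sqrt(2)*m + 34*m + 20*sqrt(2)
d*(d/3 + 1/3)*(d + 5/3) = d^3/3 + 8*d^2/9 + 5*d/9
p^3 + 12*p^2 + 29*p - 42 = (p - 1)*(p + 6)*(p + 7)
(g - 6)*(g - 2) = g^2 - 8*g + 12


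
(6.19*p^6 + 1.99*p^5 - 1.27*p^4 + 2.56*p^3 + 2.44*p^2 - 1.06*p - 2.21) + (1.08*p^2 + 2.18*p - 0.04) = 6.19*p^6 + 1.99*p^5 - 1.27*p^4 + 2.56*p^3 + 3.52*p^2 + 1.12*p - 2.25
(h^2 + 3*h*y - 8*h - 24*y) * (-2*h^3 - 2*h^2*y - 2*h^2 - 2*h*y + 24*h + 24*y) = -2*h^5 - 8*h^4*y + 14*h^4 - 6*h^3*y^2 + 56*h^3*y + 40*h^3 + 42*h^2*y^2 + 160*h^2*y - 192*h^2 + 120*h*y^2 - 768*h*y - 576*y^2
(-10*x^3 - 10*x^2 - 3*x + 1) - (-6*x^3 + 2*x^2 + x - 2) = -4*x^3 - 12*x^2 - 4*x + 3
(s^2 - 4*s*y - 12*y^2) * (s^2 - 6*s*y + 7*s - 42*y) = s^4 - 10*s^3*y + 7*s^3 + 12*s^2*y^2 - 70*s^2*y + 72*s*y^3 + 84*s*y^2 + 504*y^3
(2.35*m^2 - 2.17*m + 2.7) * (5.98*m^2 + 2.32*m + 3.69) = 14.053*m^4 - 7.5246*m^3 + 19.7831*m^2 - 1.7433*m + 9.963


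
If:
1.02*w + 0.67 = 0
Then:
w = -0.66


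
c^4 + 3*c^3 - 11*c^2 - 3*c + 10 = (c - 2)*(c - 1)*(c + 1)*(c + 5)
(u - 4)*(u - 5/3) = u^2 - 17*u/3 + 20/3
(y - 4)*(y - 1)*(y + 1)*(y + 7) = y^4 + 3*y^3 - 29*y^2 - 3*y + 28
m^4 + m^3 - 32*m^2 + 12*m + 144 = (m - 4)*(m - 3)*(m + 2)*(m + 6)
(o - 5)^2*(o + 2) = o^3 - 8*o^2 + 5*o + 50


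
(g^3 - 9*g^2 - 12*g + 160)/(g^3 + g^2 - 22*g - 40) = (g - 8)/(g + 2)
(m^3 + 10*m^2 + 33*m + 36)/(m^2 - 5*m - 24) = (m^2 + 7*m + 12)/(m - 8)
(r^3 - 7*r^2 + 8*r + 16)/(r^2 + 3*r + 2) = (r^2 - 8*r + 16)/(r + 2)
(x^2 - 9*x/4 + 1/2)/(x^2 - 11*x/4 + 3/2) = (4*x - 1)/(4*x - 3)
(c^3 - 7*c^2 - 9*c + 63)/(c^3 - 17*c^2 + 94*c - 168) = (c^2 - 9)/(c^2 - 10*c + 24)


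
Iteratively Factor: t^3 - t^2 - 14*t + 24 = (t - 2)*(t^2 + t - 12) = (t - 3)*(t - 2)*(t + 4)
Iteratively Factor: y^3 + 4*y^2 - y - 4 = (y + 1)*(y^2 + 3*y - 4) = (y - 1)*(y + 1)*(y + 4)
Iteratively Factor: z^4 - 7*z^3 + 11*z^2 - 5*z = (z - 5)*(z^3 - 2*z^2 + z) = z*(z - 5)*(z^2 - 2*z + 1) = z*(z - 5)*(z - 1)*(z - 1)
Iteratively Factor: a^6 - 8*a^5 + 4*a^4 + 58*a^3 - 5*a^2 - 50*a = (a - 5)*(a^5 - 3*a^4 - 11*a^3 + 3*a^2 + 10*a) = (a - 5)*(a - 1)*(a^4 - 2*a^3 - 13*a^2 - 10*a) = (a - 5)^2*(a - 1)*(a^3 + 3*a^2 + 2*a) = a*(a - 5)^2*(a - 1)*(a^2 + 3*a + 2) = a*(a - 5)^2*(a - 1)*(a + 2)*(a + 1)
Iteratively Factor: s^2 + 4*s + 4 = (s + 2)*(s + 2)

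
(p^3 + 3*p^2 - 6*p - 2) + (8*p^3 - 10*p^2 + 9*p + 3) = 9*p^3 - 7*p^2 + 3*p + 1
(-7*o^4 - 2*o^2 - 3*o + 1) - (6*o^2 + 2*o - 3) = -7*o^4 - 8*o^2 - 5*o + 4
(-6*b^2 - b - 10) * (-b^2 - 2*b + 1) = 6*b^4 + 13*b^3 + 6*b^2 + 19*b - 10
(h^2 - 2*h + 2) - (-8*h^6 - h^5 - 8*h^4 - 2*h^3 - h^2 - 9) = 8*h^6 + h^5 + 8*h^4 + 2*h^3 + 2*h^2 - 2*h + 11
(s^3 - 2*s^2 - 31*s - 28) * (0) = 0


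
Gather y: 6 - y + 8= 14 - y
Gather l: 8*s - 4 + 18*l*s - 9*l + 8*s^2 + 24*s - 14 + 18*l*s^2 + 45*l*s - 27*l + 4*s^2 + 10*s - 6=l*(18*s^2 + 63*s - 36) + 12*s^2 + 42*s - 24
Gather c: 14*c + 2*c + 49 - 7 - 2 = 16*c + 40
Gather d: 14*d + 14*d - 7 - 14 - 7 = 28*d - 28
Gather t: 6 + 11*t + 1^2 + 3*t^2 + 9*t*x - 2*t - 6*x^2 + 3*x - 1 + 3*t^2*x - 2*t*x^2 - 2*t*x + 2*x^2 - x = t^2*(3*x + 3) + t*(-2*x^2 + 7*x + 9) - 4*x^2 + 2*x + 6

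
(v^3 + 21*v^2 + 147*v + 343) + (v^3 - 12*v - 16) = 2*v^3 + 21*v^2 + 135*v + 327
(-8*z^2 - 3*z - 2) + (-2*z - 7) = -8*z^2 - 5*z - 9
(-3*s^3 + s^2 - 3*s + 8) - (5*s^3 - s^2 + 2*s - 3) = -8*s^3 + 2*s^2 - 5*s + 11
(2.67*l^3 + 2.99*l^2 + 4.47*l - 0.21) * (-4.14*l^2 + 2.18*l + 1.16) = -11.0538*l^5 - 6.558*l^4 - 8.8904*l^3 + 14.0824*l^2 + 4.7274*l - 0.2436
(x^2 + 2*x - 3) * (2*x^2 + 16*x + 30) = 2*x^4 + 20*x^3 + 56*x^2 + 12*x - 90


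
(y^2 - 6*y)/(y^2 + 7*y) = (y - 6)/(y + 7)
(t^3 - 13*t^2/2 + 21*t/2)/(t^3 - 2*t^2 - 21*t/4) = 2*(t - 3)/(2*t + 3)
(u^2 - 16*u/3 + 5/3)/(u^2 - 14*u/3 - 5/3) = (3*u - 1)/(3*u + 1)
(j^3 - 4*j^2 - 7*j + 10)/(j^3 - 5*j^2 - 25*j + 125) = (j^2 + j - 2)/(j^2 - 25)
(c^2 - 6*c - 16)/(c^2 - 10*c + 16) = (c + 2)/(c - 2)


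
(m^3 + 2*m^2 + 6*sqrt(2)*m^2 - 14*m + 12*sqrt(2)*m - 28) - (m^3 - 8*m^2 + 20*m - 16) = 6*sqrt(2)*m^2 + 10*m^2 - 34*m + 12*sqrt(2)*m - 12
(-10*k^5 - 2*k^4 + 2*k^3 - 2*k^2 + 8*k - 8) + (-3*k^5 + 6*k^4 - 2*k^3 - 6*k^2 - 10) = -13*k^5 + 4*k^4 - 8*k^2 + 8*k - 18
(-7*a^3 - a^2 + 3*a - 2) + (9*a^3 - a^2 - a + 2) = 2*a^3 - 2*a^2 + 2*a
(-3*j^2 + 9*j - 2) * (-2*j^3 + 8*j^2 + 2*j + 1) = 6*j^5 - 42*j^4 + 70*j^3 - j^2 + 5*j - 2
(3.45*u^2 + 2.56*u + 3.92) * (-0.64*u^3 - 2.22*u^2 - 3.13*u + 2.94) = -2.208*u^5 - 9.2974*u^4 - 18.9905*u^3 - 6.5722*u^2 - 4.7432*u + 11.5248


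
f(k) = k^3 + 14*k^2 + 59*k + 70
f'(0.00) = 59.00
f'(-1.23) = 29.10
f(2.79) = 365.31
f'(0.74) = 81.36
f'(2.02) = 127.80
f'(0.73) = 81.04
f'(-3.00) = 2.00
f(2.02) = 254.55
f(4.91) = 815.57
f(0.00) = 70.00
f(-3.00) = -8.00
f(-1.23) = 16.75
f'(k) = 3*k^2 + 28*k + 59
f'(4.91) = 268.80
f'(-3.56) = -2.66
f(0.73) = 120.92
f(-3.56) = -7.73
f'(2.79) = 160.47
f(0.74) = 121.73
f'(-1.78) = 18.67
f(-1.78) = 3.70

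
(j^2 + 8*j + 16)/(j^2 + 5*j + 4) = (j + 4)/(j + 1)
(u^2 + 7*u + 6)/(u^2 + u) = (u + 6)/u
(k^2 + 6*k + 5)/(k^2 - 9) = (k^2 + 6*k + 5)/(k^2 - 9)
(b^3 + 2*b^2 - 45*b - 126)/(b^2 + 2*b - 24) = (b^2 - 4*b - 21)/(b - 4)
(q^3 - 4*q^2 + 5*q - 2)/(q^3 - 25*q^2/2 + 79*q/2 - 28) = 2*(q^2 - 3*q + 2)/(2*q^2 - 23*q + 56)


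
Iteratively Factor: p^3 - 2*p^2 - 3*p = (p + 1)*(p^2 - 3*p) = (p - 3)*(p + 1)*(p)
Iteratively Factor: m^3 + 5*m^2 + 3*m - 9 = (m + 3)*(m^2 + 2*m - 3) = (m - 1)*(m + 3)*(m + 3)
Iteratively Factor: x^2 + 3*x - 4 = (x + 4)*(x - 1)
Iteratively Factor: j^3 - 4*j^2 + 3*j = (j - 3)*(j^2 - j) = j*(j - 3)*(j - 1)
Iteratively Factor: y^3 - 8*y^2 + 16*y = (y)*(y^2 - 8*y + 16) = y*(y - 4)*(y - 4)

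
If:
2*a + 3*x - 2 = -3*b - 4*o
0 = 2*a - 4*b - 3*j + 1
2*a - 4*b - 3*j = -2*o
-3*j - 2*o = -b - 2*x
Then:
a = -9*x/16 - 3/8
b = 1/4 - 5*x/8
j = 11*x/24 - 1/4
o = 1/2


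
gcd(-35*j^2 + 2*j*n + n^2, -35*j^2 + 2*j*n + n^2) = 35*j^2 - 2*j*n - n^2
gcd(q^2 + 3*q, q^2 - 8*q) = q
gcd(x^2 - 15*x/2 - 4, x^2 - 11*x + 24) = x - 8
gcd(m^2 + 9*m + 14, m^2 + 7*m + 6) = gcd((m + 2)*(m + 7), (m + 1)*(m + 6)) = 1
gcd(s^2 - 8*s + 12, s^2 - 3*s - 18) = s - 6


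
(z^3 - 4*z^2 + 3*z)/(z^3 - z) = (z - 3)/(z + 1)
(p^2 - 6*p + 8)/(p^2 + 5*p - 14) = (p - 4)/(p + 7)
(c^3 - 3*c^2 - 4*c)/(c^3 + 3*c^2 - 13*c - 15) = c*(c - 4)/(c^2 + 2*c - 15)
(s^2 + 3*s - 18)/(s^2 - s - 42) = (s - 3)/(s - 7)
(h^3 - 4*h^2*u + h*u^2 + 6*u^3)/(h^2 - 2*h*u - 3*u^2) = h - 2*u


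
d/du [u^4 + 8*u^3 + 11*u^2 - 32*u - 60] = 4*u^3 + 24*u^2 + 22*u - 32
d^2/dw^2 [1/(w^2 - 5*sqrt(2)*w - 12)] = 2*(w^2 - 5*sqrt(2)*w - (2*w - 5*sqrt(2))^2 - 12)/(-w^2 + 5*sqrt(2)*w + 12)^3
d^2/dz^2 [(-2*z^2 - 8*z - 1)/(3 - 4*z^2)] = 4*(64*z^3 + 60*z^2 + 144*z + 15)/(64*z^6 - 144*z^4 + 108*z^2 - 27)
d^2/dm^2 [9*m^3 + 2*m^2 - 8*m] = 54*m + 4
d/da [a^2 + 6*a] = 2*a + 6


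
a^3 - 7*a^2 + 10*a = a*(a - 5)*(a - 2)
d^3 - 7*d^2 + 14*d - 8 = (d - 4)*(d - 2)*(d - 1)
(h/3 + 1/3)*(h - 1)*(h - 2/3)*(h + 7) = h^4/3 + 19*h^3/9 - 17*h^2/9 - 19*h/9 + 14/9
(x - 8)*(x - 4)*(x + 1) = x^3 - 11*x^2 + 20*x + 32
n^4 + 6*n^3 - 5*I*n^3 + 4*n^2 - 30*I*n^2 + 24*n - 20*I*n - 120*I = (n + 6)*(n - 5*I)*(n - 2*I)*(n + 2*I)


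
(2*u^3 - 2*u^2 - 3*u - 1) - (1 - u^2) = 2*u^3 - u^2 - 3*u - 2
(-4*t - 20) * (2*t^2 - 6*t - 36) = -8*t^3 - 16*t^2 + 264*t + 720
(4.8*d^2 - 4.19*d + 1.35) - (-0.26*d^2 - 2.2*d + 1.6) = 5.06*d^2 - 1.99*d - 0.25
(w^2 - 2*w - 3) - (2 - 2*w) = w^2 - 5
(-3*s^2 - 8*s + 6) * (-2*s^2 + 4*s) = 6*s^4 + 4*s^3 - 44*s^2 + 24*s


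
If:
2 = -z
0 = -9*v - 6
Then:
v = -2/3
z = -2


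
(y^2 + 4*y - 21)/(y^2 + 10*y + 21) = (y - 3)/(y + 3)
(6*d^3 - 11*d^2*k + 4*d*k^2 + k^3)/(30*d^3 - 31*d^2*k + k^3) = (d - k)/(5*d - k)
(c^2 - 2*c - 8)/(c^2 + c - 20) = (c + 2)/(c + 5)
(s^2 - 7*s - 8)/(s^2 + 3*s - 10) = (s^2 - 7*s - 8)/(s^2 + 3*s - 10)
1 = 1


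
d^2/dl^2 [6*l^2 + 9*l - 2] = 12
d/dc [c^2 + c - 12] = 2*c + 1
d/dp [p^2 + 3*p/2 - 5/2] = 2*p + 3/2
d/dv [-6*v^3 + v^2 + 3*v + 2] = -18*v^2 + 2*v + 3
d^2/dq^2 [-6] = 0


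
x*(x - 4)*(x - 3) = x^3 - 7*x^2 + 12*x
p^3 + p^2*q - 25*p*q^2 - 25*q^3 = (p - 5*q)*(p + q)*(p + 5*q)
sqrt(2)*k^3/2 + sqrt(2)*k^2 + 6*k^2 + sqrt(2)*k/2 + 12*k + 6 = (k + 1)*(k + 6*sqrt(2))*(sqrt(2)*k/2 + sqrt(2)/2)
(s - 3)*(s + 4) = s^2 + s - 12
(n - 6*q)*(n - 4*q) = n^2 - 10*n*q + 24*q^2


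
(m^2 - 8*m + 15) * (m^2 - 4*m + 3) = m^4 - 12*m^3 + 50*m^2 - 84*m + 45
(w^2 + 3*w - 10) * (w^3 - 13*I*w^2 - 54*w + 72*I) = w^5 + 3*w^4 - 13*I*w^4 - 64*w^3 - 39*I*w^3 - 162*w^2 + 202*I*w^2 + 540*w + 216*I*w - 720*I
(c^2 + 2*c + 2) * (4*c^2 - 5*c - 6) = 4*c^4 + 3*c^3 - 8*c^2 - 22*c - 12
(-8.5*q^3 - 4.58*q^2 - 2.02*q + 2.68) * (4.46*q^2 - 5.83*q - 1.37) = -37.91*q^5 + 29.1282*q^4 + 29.3372*q^3 + 30.004*q^2 - 12.857*q - 3.6716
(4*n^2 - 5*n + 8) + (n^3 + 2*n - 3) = n^3 + 4*n^2 - 3*n + 5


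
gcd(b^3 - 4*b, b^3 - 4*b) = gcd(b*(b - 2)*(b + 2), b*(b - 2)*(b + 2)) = b^3 - 4*b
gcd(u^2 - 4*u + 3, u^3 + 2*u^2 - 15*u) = u - 3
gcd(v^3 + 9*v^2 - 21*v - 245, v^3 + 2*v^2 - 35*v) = v^2 + 2*v - 35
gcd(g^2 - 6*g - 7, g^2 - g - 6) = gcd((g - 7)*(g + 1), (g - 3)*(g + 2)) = 1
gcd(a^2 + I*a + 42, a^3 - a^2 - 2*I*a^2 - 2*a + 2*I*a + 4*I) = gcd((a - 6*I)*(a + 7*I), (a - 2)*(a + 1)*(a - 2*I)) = 1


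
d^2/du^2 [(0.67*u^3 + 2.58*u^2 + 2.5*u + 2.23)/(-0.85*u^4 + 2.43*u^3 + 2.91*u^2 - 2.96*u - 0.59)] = (-0.96815*u^9 - 11.1843*u^8 + 0.355470000000054*u^7 + 40.239578*u^6 + 143.755374*u^5 - 218.876946*u^4 - 438.248814*u^3 - 80.252514*u^2 + 68.9142*u - 39.798306)/(0.614125*u^12 - 5.267025*u^11 + 8.75007*u^10 + 28.130523*u^9 - 65.360577*u^8 - 60.538167*u^7 + 124.98168*u^6 + 45.263706*u^5 - 86.075088*u^4 - 7.09545700000001*u^3 + 12.469119*u^2 + 3.091128*u + 0.205379)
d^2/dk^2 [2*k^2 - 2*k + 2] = 4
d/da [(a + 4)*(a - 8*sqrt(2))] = 2*a - 8*sqrt(2) + 4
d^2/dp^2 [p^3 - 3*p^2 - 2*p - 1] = 6*p - 6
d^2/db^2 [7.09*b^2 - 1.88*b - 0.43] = 14.1800000000000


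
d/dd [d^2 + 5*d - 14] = 2*d + 5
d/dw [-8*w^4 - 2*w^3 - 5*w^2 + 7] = 2*w*(-16*w^2 - 3*w - 5)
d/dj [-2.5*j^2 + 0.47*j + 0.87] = 0.47 - 5.0*j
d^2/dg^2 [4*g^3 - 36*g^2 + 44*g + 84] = 24*g - 72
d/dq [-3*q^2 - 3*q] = -6*q - 3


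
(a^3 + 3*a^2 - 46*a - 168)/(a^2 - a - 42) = a + 4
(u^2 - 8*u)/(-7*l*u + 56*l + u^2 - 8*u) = u/(-7*l + u)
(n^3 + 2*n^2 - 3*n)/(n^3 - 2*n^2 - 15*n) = (n - 1)/(n - 5)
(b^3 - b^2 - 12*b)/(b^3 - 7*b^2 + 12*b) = (b + 3)/(b - 3)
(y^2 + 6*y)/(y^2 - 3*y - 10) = y*(y + 6)/(y^2 - 3*y - 10)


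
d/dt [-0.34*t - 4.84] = -0.340000000000000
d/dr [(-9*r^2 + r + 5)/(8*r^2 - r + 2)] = (r^2 - 116*r + 7)/(64*r^4 - 16*r^3 + 33*r^2 - 4*r + 4)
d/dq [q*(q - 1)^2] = (q - 1)*(3*q - 1)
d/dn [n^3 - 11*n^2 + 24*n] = 3*n^2 - 22*n + 24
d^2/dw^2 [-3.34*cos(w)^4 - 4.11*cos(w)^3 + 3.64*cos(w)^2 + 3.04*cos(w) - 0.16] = 53.44*cos(w)^4 + 36.99*cos(w)^3 - 54.64*cos(w)^2 - 27.7*cos(w) + 7.28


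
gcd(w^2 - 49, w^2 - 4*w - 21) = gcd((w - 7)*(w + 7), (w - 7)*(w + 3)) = w - 7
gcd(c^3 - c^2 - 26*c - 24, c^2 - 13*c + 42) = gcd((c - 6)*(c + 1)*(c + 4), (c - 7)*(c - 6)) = c - 6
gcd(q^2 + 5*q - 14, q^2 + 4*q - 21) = q + 7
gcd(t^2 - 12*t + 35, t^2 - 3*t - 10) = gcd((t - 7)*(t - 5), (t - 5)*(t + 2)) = t - 5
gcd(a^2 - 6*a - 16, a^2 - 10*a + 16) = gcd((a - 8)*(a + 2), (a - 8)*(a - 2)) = a - 8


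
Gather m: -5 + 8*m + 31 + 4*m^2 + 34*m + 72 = 4*m^2 + 42*m + 98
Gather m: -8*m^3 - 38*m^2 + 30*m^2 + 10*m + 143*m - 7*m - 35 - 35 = -8*m^3 - 8*m^2 + 146*m - 70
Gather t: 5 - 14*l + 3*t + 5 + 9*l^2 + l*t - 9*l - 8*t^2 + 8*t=9*l^2 - 23*l - 8*t^2 + t*(l + 11) + 10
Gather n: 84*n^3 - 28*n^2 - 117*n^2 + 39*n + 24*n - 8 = 84*n^3 - 145*n^2 + 63*n - 8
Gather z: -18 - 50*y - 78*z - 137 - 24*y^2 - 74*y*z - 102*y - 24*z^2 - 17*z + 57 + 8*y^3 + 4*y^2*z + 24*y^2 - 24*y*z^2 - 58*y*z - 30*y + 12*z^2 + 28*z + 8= 8*y^3 - 182*y + z^2*(-24*y - 12) + z*(4*y^2 - 132*y - 67) - 90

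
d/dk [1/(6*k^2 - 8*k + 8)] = (2 - 3*k)/(3*k^2 - 4*k + 4)^2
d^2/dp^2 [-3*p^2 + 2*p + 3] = -6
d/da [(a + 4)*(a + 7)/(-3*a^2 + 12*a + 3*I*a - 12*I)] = ((-2*a - 11)*(a^2 - 4*a - I*a + 4*I) - (a + 4)*(a + 7)*(-2*a + 4 + I))/(3*(a^2 - 4*a - I*a + 4*I)^2)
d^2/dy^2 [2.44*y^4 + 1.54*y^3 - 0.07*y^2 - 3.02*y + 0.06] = 29.28*y^2 + 9.24*y - 0.14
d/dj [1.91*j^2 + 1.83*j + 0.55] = 3.82*j + 1.83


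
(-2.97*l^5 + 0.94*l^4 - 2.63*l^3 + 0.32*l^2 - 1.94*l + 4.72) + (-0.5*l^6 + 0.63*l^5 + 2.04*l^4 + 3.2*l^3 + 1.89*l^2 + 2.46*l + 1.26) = -0.5*l^6 - 2.34*l^5 + 2.98*l^4 + 0.57*l^3 + 2.21*l^2 + 0.52*l + 5.98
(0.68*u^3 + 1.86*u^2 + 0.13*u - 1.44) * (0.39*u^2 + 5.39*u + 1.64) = 0.2652*u^5 + 4.3906*u^4 + 11.1913*u^3 + 3.1895*u^2 - 7.5484*u - 2.3616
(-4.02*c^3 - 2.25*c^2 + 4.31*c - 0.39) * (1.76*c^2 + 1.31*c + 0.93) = -7.0752*c^5 - 9.2262*c^4 + 0.8995*c^3 + 2.8672*c^2 + 3.4974*c - 0.3627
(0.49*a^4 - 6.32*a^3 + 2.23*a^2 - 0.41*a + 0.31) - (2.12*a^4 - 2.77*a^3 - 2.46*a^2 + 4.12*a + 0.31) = -1.63*a^4 - 3.55*a^3 + 4.69*a^2 - 4.53*a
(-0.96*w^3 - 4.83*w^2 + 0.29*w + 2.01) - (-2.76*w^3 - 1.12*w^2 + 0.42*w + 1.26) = 1.8*w^3 - 3.71*w^2 - 0.13*w + 0.75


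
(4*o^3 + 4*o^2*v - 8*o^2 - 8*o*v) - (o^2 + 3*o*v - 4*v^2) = 4*o^3 + 4*o^2*v - 9*o^2 - 11*o*v + 4*v^2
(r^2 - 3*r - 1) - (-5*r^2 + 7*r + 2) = 6*r^2 - 10*r - 3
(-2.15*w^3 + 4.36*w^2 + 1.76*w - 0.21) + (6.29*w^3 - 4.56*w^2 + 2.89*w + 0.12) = 4.14*w^3 - 0.199999999999999*w^2 + 4.65*w - 0.09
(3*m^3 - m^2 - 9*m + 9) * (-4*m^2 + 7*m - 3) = -12*m^5 + 25*m^4 + 20*m^3 - 96*m^2 + 90*m - 27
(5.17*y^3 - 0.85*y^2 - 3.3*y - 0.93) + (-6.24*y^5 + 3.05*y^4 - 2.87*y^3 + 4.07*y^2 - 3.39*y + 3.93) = -6.24*y^5 + 3.05*y^4 + 2.3*y^3 + 3.22*y^2 - 6.69*y + 3.0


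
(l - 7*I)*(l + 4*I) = l^2 - 3*I*l + 28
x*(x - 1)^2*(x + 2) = x^4 - 3*x^2 + 2*x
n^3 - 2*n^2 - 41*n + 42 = (n - 7)*(n - 1)*(n + 6)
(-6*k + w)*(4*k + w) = -24*k^2 - 2*k*w + w^2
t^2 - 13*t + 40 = (t - 8)*(t - 5)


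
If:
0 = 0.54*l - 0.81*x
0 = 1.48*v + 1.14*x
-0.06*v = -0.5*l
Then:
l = 0.00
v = 0.00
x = 0.00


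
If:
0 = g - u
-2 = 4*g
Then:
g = -1/2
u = -1/2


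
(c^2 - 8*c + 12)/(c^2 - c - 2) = (c - 6)/(c + 1)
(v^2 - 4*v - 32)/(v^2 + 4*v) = (v - 8)/v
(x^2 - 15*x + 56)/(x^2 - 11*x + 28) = (x - 8)/(x - 4)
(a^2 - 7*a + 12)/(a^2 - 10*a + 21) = (a - 4)/(a - 7)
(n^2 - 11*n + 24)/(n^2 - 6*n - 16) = (n - 3)/(n + 2)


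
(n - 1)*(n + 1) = n^2 - 1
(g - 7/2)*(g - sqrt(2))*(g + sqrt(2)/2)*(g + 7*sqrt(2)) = g^4 - 7*g^3/2 + 13*sqrt(2)*g^3/2 - 91*sqrt(2)*g^2/4 - 8*g^2 - 7*sqrt(2)*g + 28*g + 49*sqrt(2)/2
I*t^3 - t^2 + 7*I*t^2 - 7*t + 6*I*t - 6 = (t + 6)*(t + I)*(I*t + I)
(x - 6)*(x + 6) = x^2 - 36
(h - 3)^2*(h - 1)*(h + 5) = h^4 - 2*h^3 - 20*h^2 + 66*h - 45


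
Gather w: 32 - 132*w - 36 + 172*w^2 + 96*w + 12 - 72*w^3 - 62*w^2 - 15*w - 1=-72*w^3 + 110*w^2 - 51*w + 7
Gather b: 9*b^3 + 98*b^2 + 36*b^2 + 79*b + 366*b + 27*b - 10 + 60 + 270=9*b^3 + 134*b^2 + 472*b + 320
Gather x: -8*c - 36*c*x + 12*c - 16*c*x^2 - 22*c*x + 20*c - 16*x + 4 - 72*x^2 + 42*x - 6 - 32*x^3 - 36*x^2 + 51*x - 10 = 24*c - 32*x^3 + x^2*(-16*c - 108) + x*(77 - 58*c) - 12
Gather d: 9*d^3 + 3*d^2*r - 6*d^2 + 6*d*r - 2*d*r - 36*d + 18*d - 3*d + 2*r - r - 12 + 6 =9*d^3 + d^2*(3*r - 6) + d*(4*r - 21) + r - 6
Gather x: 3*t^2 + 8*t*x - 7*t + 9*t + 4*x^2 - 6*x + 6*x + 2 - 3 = 3*t^2 + 8*t*x + 2*t + 4*x^2 - 1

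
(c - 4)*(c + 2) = c^2 - 2*c - 8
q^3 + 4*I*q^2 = q^2*(q + 4*I)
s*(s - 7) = s^2 - 7*s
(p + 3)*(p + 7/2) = p^2 + 13*p/2 + 21/2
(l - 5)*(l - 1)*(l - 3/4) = l^3 - 27*l^2/4 + 19*l/2 - 15/4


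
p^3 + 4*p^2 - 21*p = p*(p - 3)*(p + 7)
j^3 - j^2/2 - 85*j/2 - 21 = (j - 7)*(j + 1/2)*(j + 6)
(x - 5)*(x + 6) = x^2 + x - 30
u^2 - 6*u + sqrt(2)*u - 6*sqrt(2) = (u - 6)*(u + sqrt(2))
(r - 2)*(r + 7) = r^2 + 5*r - 14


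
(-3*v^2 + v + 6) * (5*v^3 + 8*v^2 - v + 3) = -15*v^5 - 19*v^4 + 41*v^3 + 38*v^2 - 3*v + 18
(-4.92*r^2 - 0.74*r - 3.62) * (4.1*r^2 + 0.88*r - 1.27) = -20.172*r^4 - 7.3636*r^3 - 9.2448*r^2 - 2.2458*r + 4.5974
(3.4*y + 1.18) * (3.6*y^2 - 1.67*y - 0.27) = 12.24*y^3 - 1.43*y^2 - 2.8886*y - 0.3186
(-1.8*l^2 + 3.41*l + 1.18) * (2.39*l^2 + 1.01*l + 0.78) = -4.302*l^4 + 6.3319*l^3 + 4.8603*l^2 + 3.8516*l + 0.9204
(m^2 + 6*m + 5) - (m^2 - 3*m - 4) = 9*m + 9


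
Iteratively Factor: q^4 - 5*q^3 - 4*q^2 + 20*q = (q + 2)*(q^3 - 7*q^2 + 10*q) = (q - 5)*(q + 2)*(q^2 - 2*q) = q*(q - 5)*(q + 2)*(q - 2)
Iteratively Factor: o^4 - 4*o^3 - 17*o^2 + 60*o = (o - 5)*(o^3 + o^2 - 12*o) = (o - 5)*(o - 3)*(o^2 + 4*o) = (o - 5)*(o - 3)*(o + 4)*(o)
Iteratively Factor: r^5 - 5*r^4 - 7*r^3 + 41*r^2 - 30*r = (r)*(r^4 - 5*r^3 - 7*r^2 + 41*r - 30) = r*(r + 3)*(r^3 - 8*r^2 + 17*r - 10) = r*(r - 5)*(r + 3)*(r^2 - 3*r + 2) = r*(r - 5)*(r - 2)*(r + 3)*(r - 1)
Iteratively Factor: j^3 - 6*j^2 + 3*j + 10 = (j - 5)*(j^2 - j - 2) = (j - 5)*(j - 2)*(j + 1)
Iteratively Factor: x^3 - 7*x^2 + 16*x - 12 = (x - 3)*(x^2 - 4*x + 4) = (x - 3)*(x - 2)*(x - 2)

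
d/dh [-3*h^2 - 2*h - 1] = -6*h - 2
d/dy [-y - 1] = -1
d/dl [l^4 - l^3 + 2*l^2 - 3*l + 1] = 4*l^3 - 3*l^2 + 4*l - 3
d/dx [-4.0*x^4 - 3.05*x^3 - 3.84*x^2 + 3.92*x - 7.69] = -16.0*x^3 - 9.15*x^2 - 7.68*x + 3.92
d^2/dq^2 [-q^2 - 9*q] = -2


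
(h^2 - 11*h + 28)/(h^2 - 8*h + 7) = (h - 4)/(h - 1)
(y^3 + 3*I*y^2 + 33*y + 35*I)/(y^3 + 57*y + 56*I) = (y - 5*I)/(y - 8*I)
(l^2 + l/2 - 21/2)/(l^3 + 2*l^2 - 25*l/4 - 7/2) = 2*(l - 3)/(2*l^2 - 3*l - 2)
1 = 1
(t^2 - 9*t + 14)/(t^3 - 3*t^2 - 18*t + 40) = (t - 7)/(t^2 - t - 20)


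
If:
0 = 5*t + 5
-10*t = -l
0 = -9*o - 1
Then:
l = -10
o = -1/9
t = -1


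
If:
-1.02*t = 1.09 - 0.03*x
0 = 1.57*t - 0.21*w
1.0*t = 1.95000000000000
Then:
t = 1.95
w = 14.58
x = 102.63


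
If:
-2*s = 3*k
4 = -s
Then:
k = 8/3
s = -4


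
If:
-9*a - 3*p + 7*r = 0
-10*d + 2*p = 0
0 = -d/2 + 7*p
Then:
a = 7*r/9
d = 0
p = 0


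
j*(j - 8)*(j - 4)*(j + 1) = j^4 - 11*j^3 + 20*j^2 + 32*j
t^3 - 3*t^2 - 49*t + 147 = (t - 7)*(t - 3)*(t + 7)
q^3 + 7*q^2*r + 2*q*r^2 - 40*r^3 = (q - 2*r)*(q + 4*r)*(q + 5*r)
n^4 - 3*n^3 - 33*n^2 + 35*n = n*(n - 7)*(n - 1)*(n + 5)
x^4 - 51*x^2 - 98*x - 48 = (x - 8)*(x + 1)^2*(x + 6)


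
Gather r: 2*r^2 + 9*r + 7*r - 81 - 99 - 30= 2*r^2 + 16*r - 210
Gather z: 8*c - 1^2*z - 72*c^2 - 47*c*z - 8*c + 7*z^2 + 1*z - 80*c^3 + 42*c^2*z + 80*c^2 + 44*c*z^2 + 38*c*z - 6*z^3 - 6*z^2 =-80*c^3 + 8*c^2 - 6*z^3 + z^2*(44*c + 1) + z*(42*c^2 - 9*c)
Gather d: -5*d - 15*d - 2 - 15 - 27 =-20*d - 44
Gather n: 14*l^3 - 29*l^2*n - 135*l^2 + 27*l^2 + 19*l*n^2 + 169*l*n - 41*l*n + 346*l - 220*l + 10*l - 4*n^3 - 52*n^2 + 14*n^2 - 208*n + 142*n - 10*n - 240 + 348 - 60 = 14*l^3 - 108*l^2 + 136*l - 4*n^3 + n^2*(19*l - 38) + n*(-29*l^2 + 128*l - 76) + 48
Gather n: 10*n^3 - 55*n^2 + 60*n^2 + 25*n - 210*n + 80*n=10*n^3 + 5*n^2 - 105*n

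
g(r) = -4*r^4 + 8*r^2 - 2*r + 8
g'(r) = -16*r^3 + 16*r - 2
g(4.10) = -996.02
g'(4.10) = -1039.14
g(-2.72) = -146.32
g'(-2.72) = 276.46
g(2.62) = -130.80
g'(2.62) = -247.84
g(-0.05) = 8.12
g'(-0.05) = -2.80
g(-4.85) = -2007.35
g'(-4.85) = 1745.75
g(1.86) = -15.92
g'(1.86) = -75.20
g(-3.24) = -342.34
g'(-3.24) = 490.36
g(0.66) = 9.41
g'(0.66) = 3.96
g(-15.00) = -200662.00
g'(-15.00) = 53758.00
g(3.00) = -250.00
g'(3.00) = -386.00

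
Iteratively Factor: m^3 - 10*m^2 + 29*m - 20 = (m - 1)*(m^2 - 9*m + 20) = (m - 5)*(m - 1)*(m - 4)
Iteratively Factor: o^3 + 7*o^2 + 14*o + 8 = (o + 2)*(o^2 + 5*o + 4) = (o + 1)*(o + 2)*(o + 4)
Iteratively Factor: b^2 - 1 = (b - 1)*(b + 1)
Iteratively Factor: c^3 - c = (c + 1)*(c^2 - c) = c*(c + 1)*(c - 1)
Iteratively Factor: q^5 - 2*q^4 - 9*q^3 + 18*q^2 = (q)*(q^4 - 2*q^3 - 9*q^2 + 18*q) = q*(q - 2)*(q^3 - 9*q) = q*(q - 2)*(q + 3)*(q^2 - 3*q) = q^2*(q - 2)*(q + 3)*(q - 3)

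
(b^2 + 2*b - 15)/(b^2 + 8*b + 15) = (b - 3)/(b + 3)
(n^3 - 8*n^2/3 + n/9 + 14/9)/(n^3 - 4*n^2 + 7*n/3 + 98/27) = 3*(n - 1)/(3*n - 7)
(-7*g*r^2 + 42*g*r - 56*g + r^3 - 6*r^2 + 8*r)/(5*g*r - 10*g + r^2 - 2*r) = (-7*g*r + 28*g + r^2 - 4*r)/(5*g + r)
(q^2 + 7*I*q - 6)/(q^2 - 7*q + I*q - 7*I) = (q + 6*I)/(q - 7)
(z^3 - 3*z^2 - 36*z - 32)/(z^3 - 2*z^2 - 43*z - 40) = (z + 4)/(z + 5)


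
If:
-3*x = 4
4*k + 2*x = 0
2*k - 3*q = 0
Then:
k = 2/3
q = 4/9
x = -4/3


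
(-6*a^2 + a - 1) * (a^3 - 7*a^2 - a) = -6*a^5 + 43*a^4 - 2*a^3 + 6*a^2 + a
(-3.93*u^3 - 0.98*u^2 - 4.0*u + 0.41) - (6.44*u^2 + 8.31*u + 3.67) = -3.93*u^3 - 7.42*u^2 - 12.31*u - 3.26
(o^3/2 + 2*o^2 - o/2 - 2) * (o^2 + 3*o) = o^5/2 + 7*o^4/2 + 11*o^3/2 - 7*o^2/2 - 6*o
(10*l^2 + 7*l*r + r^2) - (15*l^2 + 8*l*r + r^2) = -5*l^2 - l*r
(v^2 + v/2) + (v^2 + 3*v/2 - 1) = 2*v^2 + 2*v - 1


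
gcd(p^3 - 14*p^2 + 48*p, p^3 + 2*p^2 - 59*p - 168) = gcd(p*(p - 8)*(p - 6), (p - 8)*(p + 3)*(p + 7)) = p - 8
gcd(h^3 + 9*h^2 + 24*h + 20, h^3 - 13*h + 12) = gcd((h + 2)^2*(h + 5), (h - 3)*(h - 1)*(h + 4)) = 1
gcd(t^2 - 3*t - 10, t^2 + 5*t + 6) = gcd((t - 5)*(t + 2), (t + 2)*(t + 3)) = t + 2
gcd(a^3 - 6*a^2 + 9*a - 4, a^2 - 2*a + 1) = a^2 - 2*a + 1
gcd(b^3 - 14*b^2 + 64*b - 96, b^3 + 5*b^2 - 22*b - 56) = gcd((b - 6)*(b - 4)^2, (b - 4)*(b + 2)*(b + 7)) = b - 4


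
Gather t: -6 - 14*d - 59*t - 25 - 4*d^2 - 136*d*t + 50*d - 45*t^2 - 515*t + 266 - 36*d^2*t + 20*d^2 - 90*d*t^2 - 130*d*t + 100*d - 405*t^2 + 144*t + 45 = 16*d^2 + 136*d + t^2*(-90*d - 450) + t*(-36*d^2 - 266*d - 430) + 280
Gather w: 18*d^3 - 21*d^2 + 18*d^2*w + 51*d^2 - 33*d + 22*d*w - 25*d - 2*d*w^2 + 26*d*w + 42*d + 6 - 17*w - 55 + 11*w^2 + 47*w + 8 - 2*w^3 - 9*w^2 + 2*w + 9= 18*d^3 + 30*d^2 - 16*d - 2*w^3 + w^2*(2 - 2*d) + w*(18*d^2 + 48*d + 32) - 32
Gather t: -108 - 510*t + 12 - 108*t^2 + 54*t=-108*t^2 - 456*t - 96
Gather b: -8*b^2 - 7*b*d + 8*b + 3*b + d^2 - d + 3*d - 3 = -8*b^2 + b*(11 - 7*d) + d^2 + 2*d - 3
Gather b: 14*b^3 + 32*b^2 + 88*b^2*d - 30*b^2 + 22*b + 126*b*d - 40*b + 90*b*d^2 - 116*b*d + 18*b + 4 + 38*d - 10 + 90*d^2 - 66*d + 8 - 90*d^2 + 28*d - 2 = 14*b^3 + b^2*(88*d + 2) + b*(90*d^2 + 10*d)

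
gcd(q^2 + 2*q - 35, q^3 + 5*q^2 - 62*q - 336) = q + 7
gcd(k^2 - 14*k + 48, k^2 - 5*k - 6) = k - 6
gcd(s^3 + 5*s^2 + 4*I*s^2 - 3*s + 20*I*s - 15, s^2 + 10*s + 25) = s + 5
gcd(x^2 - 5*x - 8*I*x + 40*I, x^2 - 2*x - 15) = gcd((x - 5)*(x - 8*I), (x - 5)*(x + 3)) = x - 5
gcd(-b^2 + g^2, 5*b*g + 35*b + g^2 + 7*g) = 1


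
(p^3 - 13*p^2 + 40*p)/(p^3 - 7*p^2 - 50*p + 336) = p*(p - 5)/(p^2 + p - 42)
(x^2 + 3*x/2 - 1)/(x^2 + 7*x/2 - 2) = (x + 2)/(x + 4)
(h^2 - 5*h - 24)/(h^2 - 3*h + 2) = (h^2 - 5*h - 24)/(h^2 - 3*h + 2)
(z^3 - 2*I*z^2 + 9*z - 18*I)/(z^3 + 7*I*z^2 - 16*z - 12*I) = (z^2 - 5*I*z - 6)/(z^2 + 4*I*z - 4)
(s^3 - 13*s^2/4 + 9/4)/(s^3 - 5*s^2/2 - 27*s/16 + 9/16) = 4*(s - 1)/(4*s - 1)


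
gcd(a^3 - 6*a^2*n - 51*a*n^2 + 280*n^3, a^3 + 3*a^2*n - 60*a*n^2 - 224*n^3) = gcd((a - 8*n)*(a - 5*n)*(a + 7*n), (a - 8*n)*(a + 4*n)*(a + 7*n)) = a^2 - a*n - 56*n^2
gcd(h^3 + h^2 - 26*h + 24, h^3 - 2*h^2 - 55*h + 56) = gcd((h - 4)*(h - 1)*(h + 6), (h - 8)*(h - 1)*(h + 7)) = h - 1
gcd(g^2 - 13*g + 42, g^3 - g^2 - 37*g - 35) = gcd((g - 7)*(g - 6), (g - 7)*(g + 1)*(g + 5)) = g - 7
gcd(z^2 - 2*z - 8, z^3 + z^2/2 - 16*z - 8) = z - 4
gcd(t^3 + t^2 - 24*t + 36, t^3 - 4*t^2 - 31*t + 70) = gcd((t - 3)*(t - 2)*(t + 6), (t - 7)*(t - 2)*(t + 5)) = t - 2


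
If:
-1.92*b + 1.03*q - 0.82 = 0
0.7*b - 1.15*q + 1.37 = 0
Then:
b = 0.31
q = 1.38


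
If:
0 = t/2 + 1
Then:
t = -2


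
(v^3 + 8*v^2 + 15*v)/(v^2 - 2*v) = (v^2 + 8*v + 15)/(v - 2)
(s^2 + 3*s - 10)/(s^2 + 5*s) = (s - 2)/s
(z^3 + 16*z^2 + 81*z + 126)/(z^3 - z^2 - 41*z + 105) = (z^2 + 9*z + 18)/(z^2 - 8*z + 15)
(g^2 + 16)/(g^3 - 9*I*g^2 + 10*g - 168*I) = (g - 4*I)/(g^2 - 13*I*g - 42)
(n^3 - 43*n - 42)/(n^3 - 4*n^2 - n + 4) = (n^2 - n - 42)/(n^2 - 5*n + 4)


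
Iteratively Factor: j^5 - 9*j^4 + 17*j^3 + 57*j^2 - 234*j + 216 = (j + 3)*(j^4 - 12*j^3 + 53*j^2 - 102*j + 72) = (j - 4)*(j + 3)*(j^3 - 8*j^2 + 21*j - 18) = (j - 4)*(j - 3)*(j + 3)*(j^2 - 5*j + 6) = (j - 4)*(j - 3)*(j - 2)*(j + 3)*(j - 3)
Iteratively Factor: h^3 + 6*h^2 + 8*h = (h + 4)*(h^2 + 2*h) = (h + 2)*(h + 4)*(h)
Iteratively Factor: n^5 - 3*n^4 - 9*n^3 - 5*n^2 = (n)*(n^4 - 3*n^3 - 9*n^2 - 5*n) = n*(n + 1)*(n^3 - 4*n^2 - 5*n) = n*(n + 1)^2*(n^2 - 5*n) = n*(n - 5)*(n + 1)^2*(n)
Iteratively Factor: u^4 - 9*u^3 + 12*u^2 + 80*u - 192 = (u - 4)*(u^3 - 5*u^2 - 8*u + 48) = (u - 4)^2*(u^2 - u - 12) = (u - 4)^2*(u + 3)*(u - 4)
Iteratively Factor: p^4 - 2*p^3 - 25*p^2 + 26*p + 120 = (p - 5)*(p^3 + 3*p^2 - 10*p - 24) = (p - 5)*(p - 3)*(p^2 + 6*p + 8) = (p - 5)*(p - 3)*(p + 4)*(p + 2)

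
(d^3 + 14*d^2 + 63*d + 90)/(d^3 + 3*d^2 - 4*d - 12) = (d^2 + 11*d + 30)/(d^2 - 4)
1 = 1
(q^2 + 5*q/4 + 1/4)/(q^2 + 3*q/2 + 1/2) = (4*q + 1)/(2*(2*q + 1))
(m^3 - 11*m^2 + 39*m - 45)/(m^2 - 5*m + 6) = (m^2 - 8*m + 15)/(m - 2)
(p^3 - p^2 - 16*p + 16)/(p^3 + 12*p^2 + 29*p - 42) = (p^2 - 16)/(p^2 + 13*p + 42)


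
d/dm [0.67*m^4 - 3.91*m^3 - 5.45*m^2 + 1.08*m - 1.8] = 2.68*m^3 - 11.73*m^2 - 10.9*m + 1.08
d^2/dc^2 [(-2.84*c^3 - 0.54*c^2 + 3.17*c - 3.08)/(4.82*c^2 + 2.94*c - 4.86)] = (1.70530256582424e-13*c^4 - 19.552904*c^3 - 261.758064*c^2 - 218.807064*c - 132.46452)/(111.980168*c^6 + 204.909768*c^5 - 213.741936*c^4 - 387.808344*c^3 + 215.515728*c^2 + 208.324872*c - 114.791256)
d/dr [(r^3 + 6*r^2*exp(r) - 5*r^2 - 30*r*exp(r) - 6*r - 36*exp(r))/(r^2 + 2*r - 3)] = (6*r^4*exp(r) + r^4 - 18*r^3*exp(r) + 4*r^3 - 72*r^2*exp(r) - 13*r^2 + 54*r*exp(r) + 30*r + 270*exp(r) + 18)/(r^4 + 4*r^3 - 2*r^2 - 12*r + 9)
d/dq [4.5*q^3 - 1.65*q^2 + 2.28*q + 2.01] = 13.5*q^2 - 3.3*q + 2.28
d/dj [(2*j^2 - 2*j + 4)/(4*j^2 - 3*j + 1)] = 2*(j^2 - 14*j + 5)/(16*j^4 - 24*j^3 + 17*j^2 - 6*j + 1)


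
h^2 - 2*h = h*(h - 2)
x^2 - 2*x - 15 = (x - 5)*(x + 3)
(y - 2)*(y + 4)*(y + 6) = y^3 + 8*y^2 + 4*y - 48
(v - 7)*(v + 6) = v^2 - v - 42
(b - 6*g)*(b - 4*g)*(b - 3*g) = b^3 - 13*b^2*g + 54*b*g^2 - 72*g^3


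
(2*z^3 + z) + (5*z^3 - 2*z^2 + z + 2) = 7*z^3 - 2*z^2 + 2*z + 2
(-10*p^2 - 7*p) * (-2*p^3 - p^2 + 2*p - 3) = 20*p^5 + 24*p^4 - 13*p^3 + 16*p^2 + 21*p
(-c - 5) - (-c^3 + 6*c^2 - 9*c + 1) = c^3 - 6*c^2 + 8*c - 6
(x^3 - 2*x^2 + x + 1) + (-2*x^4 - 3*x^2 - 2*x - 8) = -2*x^4 + x^3 - 5*x^2 - x - 7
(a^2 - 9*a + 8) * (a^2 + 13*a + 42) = a^4 + 4*a^3 - 67*a^2 - 274*a + 336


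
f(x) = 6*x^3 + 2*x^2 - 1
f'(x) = 18*x^2 + 4*x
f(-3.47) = -227.61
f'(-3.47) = 202.86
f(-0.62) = -1.66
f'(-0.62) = 4.44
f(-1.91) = -35.51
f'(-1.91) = 58.03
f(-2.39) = -71.49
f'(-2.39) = 93.26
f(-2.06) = -44.96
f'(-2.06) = 68.14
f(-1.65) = -22.51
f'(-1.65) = 42.40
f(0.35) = -0.50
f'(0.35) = 3.60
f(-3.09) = -158.93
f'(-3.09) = 159.51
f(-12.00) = -10081.00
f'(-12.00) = 2544.00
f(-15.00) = -19801.00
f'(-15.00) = 3990.00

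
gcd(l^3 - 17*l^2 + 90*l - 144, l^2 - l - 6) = l - 3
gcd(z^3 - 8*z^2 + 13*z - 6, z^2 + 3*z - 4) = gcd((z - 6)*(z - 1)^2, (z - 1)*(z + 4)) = z - 1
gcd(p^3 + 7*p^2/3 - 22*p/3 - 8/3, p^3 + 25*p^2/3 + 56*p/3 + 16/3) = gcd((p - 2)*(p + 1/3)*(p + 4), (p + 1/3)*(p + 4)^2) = p^2 + 13*p/3 + 4/3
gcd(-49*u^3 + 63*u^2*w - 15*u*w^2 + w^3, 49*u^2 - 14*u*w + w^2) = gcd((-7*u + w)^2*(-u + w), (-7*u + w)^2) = 49*u^2 - 14*u*w + w^2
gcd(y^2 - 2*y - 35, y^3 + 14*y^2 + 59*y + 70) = y + 5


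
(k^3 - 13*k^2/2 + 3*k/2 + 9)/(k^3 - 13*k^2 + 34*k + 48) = (k - 3/2)/(k - 8)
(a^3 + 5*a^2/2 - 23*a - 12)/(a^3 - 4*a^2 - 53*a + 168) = (a^3 + 5*a^2/2 - 23*a - 12)/(a^3 - 4*a^2 - 53*a + 168)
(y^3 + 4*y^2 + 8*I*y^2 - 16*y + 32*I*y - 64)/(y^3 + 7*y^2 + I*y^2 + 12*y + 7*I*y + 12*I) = (y^2 + 8*I*y - 16)/(y^2 + y*(3 + I) + 3*I)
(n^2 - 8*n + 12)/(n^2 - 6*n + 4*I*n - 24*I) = (n - 2)/(n + 4*I)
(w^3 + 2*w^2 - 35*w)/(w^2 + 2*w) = (w^2 + 2*w - 35)/(w + 2)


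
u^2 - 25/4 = (u - 5/2)*(u + 5/2)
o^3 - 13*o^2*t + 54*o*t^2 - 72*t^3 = (o - 6*t)*(o - 4*t)*(o - 3*t)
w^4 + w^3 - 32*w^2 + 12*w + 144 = (w - 4)*(w - 3)*(w + 2)*(w + 6)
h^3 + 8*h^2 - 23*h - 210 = (h - 5)*(h + 6)*(h + 7)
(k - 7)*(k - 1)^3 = k^4 - 10*k^3 + 24*k^2 - 22*k + 7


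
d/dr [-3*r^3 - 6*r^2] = 3*r*(-3*r - 4)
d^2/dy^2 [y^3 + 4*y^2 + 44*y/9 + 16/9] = 6*y + 8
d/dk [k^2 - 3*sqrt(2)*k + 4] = 2*k - 3*sqrt(2)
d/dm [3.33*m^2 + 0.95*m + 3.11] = 6.66*m + 0.95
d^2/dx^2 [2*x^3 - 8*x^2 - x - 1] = 12*x - 16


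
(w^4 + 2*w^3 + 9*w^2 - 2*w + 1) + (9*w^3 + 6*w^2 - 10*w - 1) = w^4 + 11*w^3 + 15*w^2 - 12*w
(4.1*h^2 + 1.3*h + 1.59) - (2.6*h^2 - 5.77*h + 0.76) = 1.5*h^2 + 7.07*h + 0.83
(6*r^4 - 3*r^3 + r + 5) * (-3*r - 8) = -18*r^5 - 39*r^4 + 24*r^3 - 3*r^2 - 23*r - 40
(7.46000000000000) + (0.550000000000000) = 8.01000000000000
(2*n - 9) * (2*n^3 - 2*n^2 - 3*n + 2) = 4*n^4 - 22*n^3 + 12*n^2 + 31*n - 18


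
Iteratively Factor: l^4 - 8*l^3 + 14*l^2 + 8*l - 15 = (l - 1)*(l^3 - 7*l^2 + 7*l + 15) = (l - 5)*(l - 1)*(l^2 - 2*l - 3) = (l - 5)*(l - 3)*(l - 1)*(l + 1)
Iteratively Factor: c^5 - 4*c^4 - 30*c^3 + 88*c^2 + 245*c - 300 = (c + 4)*(c^4 - 8*c^3 + 2*c^2 + 80*c - 75) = (c - 5)*(c + 4)*(c^3 - 3*c^2 - 13*c + 15) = (c - 5)^2*(c + 4)*(c^2 + 2*c - 3) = (c - 5)^2*(c + 3)*(c + 4)*(c - 1)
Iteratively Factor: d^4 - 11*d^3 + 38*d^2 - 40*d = (d - 2)*(d^3 - 9*d^2 + 20*d) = (d - 5)*(d - 2)*(d^2 - 4*d) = (d - 5)*(d - 4)*(d - 2)*(d)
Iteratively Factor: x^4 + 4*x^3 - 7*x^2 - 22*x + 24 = (x + 4)*(x^3 - 7*x + 6) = (x - 2)*(x + 4)*(x^2 + 2*x - 3) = (x - 2)*(x - 1)*(x + 4)*(x + 3)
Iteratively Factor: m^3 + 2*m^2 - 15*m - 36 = (m - 4)*(m^2 + 6*m + 9) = (m - 4)*(m + 3)*(m + 3)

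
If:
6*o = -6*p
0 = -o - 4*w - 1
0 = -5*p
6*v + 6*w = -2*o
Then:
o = 0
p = 0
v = 1/4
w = -1/4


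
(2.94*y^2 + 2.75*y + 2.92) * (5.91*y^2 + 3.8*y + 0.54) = 17.3754*y^4 + 27.4245*y^3 + 29.2948*y^2 + 12.581*y + 1.5768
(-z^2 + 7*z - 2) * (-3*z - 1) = 3*z^3 - 20*z^2 - z + 2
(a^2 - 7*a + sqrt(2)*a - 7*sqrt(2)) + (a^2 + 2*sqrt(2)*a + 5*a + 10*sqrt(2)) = 2*a^2 - 2*a + 3*sqrt(2)*a + 3*sqrt(2)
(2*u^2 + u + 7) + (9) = 2*u^2 + u + 16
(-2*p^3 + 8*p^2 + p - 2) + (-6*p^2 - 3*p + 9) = -2*p^3 + 2*p^2 - 2*p + 7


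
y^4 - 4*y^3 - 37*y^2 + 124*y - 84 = (y - 7)*(y - 2)*(y - 1)*(y + 6)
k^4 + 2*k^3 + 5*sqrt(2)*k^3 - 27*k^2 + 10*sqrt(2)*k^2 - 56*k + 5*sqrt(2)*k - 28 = (k + 1)^2*(k - 2*sqrt(2))*(k + 7*sqrt(2))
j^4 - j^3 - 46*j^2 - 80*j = j*(j - 8)*(j + 2)*(j + 5)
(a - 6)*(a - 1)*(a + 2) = a^3 - 5*a^2 - 8*a + 12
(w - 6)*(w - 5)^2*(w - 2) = w^4 - 18*w^3 + 117*w^2 - 320*w + 300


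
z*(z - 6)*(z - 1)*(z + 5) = z^4 - 2*z^3 - 29*z^2 + 30*z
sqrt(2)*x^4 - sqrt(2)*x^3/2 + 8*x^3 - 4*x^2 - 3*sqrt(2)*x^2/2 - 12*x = x*(x - 3/2)*(x + 4*sqrt(2))*(sqrt(2)*x + sqrt(2))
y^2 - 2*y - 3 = (y - 3)*(y + 1)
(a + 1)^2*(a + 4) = a^3 + 6*a^2 + 9*a + 4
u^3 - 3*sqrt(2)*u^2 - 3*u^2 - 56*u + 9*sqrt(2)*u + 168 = (u - 3)*(u - 7*sqrt(2))*(u + 4*sqrt(2))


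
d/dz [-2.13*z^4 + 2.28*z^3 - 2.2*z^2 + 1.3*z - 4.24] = -8.52*z^3 + 6.84*z^2 - 4.4*z + 1.3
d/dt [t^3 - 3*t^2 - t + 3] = 3*t^2 - 6*t - 1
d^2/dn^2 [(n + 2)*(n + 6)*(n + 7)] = 6*n + 30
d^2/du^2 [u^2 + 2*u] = 2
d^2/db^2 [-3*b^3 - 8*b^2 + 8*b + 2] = -18*b - 16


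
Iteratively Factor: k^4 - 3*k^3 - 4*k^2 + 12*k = (k + 2)*(k^3 - 5*k^2 + 6*k) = k*(k + 2)*(k^2 - 5*k + 6) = k*(k - 3)*(k + 2)*(k - 2)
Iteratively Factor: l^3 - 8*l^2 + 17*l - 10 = (l - 1)*(l^2 - 7*l + 10) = (l - 2)*(l - 1)*(l - 5)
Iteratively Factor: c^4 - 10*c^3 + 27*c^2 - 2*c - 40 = (c + 1)*(c^3 - 11*c^2 + 38*c - 40) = (c - 4)*(c + 1)*(c^2 - 7*c + 10) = (c - 5)*(c - 4)*(c + 1)*(c - 2)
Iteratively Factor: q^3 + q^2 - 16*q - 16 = (q - 4)*(q^2 + 5*q + 4) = (q - 4)*(q + 1)*(q + 4)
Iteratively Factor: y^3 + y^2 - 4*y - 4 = (y + 1)*(y^2 - 4) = (y - 2)*(y + 1)*(y + 2)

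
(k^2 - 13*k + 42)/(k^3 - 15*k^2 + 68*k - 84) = 1/(k - 2)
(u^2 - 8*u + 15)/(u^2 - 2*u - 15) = (u - 3)/(u + 3)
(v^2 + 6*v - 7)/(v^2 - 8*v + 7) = (v + 7)/(v - 7)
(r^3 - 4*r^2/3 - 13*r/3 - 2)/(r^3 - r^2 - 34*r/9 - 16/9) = 3*(r - 3)/(3*r - 8)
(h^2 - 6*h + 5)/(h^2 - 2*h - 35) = (-h^2 + 6*h - 5)/(-h^2 + 2*h + 35)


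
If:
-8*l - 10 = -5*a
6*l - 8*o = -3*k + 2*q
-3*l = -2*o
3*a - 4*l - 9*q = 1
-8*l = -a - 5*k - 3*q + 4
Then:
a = 398/281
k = -107/281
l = -205/562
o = -615/1124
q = 147/281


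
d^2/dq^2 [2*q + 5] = 0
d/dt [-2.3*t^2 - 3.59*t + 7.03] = -4.6*t - 3.59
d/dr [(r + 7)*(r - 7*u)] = 2*r - 7*u + 7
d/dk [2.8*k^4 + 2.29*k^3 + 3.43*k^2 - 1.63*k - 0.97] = 11.2*k^3 + 6.87*k^2 + 6.86*k - 1.63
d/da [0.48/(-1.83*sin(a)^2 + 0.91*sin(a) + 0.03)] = (1.7568*sin(a) - 0.4368)*cos(a)/(-1.83*sin(a)^2 + 0.91*sin(a) + 0.03)^2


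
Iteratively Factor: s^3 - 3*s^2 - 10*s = (s - 5)*(s^2 + 2*s) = (s - 5)*(s + 2)*(s)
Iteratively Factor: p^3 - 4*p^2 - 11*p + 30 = (p + 3)*(p^2 - 7*p + 10) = (p - 5)*(p + 3)*(p - 2)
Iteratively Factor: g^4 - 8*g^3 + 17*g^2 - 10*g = (g - 2)*(g^3 - 6*g^2 + 5*g) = (g - 2)*(g - 1)*(g^2 - 5*g) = (g - 5)*(g - 2)*(g - 1)*(g)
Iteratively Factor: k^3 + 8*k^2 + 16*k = (k + 4)*(k^2 + 4*k) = k*(k + 4)*(k + 4)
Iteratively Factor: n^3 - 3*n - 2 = (n + 1)*(n^2 - n - 2) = (n - 2)*(n + 1)*(n + 1)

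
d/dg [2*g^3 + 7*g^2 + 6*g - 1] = 6*g^2 + 14*g + 6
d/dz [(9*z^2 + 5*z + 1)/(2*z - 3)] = (18*z^2 - 54*z - 17)/(4*z^2 - 12*z + 9)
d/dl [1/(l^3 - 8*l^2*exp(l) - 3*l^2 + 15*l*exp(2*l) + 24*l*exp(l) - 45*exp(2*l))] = (8*l^2*exp(l) - 3*l^2 - 30*l*exp(2*l) - 8*l*exp(l) + 6*l + 75*exp(2*l) - 24*exp(l))/(l^3 - 8*l^2*exp(l) - 3*l^2 + 15*l*exp(2*l) + 24*l*exp(l) - 45*exp(2*l))^2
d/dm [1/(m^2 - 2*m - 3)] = 2*(1 - m)/(-m^2 + 2*m + 3)^2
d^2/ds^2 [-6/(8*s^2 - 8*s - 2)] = 24*(-4*s^2 + 4*s + 4*(2*s - 1)^2 + 1)/(-4*s^2 + 4*s + 1)^3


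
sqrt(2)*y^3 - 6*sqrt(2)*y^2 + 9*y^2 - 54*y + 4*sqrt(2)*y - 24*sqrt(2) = (y - 6)*(y + 4*sqrt(2))*(sqrt(2)*y + 1)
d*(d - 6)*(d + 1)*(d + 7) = d^4 + 2*d^3 - 41*d^2 - 42*d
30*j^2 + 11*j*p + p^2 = (5*j + p)*(6*j + p)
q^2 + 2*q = q*(q + 2)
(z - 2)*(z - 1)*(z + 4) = z^3 + z^2 - 10*z + 8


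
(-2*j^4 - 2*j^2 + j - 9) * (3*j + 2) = -6*j^5 - 4*j^4 - 6*j^3 - j^2 - 25*j - 18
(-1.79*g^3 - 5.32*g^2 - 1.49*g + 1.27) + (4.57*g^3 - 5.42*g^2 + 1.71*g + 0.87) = 2.78*g^3 - 10.74*g^2 + 0.22*g + 2.14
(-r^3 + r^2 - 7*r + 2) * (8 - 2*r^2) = 2*r^5 - 2*r^4 + 6*r^3 + 4*r^2 - 56*r + 16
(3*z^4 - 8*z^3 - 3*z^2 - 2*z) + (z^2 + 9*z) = 3*z^4 - 8*z^3 - 2*z^2 + 7*z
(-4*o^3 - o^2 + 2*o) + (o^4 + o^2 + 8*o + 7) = o^4 - 4*o^3 + 10*o + 7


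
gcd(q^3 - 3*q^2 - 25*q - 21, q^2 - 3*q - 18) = q + 3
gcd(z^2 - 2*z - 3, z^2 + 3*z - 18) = z - 3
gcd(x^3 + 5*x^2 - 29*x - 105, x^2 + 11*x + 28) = x + 7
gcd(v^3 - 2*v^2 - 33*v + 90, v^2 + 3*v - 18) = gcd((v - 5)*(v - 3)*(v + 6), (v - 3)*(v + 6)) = v^2 + 3*v - 18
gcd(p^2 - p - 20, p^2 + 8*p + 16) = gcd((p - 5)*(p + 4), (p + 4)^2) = p + 4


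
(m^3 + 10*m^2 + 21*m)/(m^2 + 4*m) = (m^2 + 10*m + 21)/(m + 4)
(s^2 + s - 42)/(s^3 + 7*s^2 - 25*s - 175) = (s - 6)/(s^2 - 25)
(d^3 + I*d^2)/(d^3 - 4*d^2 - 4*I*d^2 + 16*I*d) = d*(d + I)/(d^2 - 4*d - 4*I*d + 16*I)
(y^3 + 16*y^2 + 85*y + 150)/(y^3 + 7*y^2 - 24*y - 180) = (y^2 + 10*y + 25)/(y^2 + y - 30)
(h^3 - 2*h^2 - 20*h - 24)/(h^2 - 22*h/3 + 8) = 3*(h^2 + 4*h + 4)/(3*h - 4)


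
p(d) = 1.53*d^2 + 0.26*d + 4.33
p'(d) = 3.06*d + 0.26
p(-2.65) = 14.39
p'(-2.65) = -7.85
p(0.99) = 6.09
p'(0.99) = 3.29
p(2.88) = 17.77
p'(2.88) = 9.07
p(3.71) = 26.35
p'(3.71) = 11.61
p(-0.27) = 4.37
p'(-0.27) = -0.57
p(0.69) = 5.24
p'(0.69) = 2.37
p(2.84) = 17.41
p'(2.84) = 8.95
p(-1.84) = 9.03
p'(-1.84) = -5.37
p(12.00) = 227.77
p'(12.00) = 36.98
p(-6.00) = 57.85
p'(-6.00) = -18.10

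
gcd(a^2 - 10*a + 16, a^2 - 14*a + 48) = a - 8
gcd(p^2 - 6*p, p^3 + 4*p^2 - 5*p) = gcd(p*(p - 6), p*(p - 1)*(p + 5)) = p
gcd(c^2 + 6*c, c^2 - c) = c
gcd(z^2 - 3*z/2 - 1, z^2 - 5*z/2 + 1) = z - 2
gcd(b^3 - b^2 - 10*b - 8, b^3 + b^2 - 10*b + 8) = 1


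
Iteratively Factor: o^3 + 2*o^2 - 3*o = (o - 1)*(o^2 + 3*o) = o*(o - 1)*(o + 3)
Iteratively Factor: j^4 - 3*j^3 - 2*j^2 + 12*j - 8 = (j - 1)*(j^3 - 2*j^2 - 4*j + 8) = (j - 2)*(j - 1)*(j^2 - 4) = (j - 2)^2*(j - 1)*(j + 2)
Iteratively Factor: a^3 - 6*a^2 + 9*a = (a)*(a^2 - 6*a + 9) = a*(a - 3)*(a - 3)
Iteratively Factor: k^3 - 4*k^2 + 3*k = (k - 1)*(k^2 - 3*k) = k*(k - 1)*(k - 3)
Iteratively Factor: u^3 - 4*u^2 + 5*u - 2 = (u - 2)*(u^2 - 2*u + 1) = (u - 2)*(u - 1)*(u - 1)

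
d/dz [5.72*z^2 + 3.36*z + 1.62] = 11.44*z + 3.36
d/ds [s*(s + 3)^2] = 3*(s + 1)*(s + 3)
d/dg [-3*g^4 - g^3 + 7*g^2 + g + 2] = -12*g^3 - 3*g^2 + 14*g + 1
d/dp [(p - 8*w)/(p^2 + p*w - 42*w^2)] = (p^2 + p*w - 42*w^2 - (p - 8*w)*(2*p + w))/(p^2 + p*w - 42*w^2)^2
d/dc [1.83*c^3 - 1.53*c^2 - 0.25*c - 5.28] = 5.49*c^2 - 3.06*c - 0.25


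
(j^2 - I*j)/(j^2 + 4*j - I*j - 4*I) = j/(j + 4)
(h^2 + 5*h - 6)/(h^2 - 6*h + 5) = (h + 6)/(h - 5)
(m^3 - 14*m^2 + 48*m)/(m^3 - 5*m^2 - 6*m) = (m - 8)/(m + 1)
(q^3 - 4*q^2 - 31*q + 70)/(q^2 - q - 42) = (q^2 + 3*q - 10)/(q + 6)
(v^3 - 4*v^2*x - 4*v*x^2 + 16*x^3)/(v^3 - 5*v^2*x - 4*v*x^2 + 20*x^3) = (-v + 4*x)/(-v + 5*x)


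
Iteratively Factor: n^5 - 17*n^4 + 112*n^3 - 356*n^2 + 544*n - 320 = (n - 2)*(n^4 - 15*n^3 + 82*n^2 - 192*n + 160) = (n - 5)*(n - 2)*(n^3 - 10*n^2 + 32*n - 32) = (n - 5)*(n - 4)*(n - 2)*(n^2 - 6*n + 8) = (n - 5)*(n - 4)*(n - 2)^2*(n - 4)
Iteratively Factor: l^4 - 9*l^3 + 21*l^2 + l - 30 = (l - 5)*(l^3 - 4*l^2 + l + 6) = (l - 5)*(l - 3)*(l^2 - l - 2) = (l - 5)*(l - 3)*(l - 2)*(l + 1)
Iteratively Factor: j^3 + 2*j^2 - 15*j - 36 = (j + 3)*(j^2 - j - 12) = (j + 3)^2*(j - 4)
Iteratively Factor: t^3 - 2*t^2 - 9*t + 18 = (t - 3)*(t^2 + t - 6) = (t - 3)*(t + 3)*(t - 2)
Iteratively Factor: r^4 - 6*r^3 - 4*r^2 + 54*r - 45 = (r - 1)*(r^3 - 5*r^2 - 9*r + 45) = (r - 5)*(r - 1)*(r^2 - 9) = (r - 5)*(r - 3)*(r - 1)*(r + 3)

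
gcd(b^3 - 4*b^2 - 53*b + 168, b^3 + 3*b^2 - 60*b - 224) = b^2 - b - 56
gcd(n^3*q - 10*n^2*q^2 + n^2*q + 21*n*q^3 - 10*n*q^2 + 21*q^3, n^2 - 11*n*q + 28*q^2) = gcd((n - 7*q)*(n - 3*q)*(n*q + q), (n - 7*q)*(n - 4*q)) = -n + 7*q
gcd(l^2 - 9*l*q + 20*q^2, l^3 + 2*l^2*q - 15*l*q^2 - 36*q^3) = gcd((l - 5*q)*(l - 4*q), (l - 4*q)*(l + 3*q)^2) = -l + 4*q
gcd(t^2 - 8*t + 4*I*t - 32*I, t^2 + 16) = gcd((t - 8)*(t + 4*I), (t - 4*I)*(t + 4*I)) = t + 4*I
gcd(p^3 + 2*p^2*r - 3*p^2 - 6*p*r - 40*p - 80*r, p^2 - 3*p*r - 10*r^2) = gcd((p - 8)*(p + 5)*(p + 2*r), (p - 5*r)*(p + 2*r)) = p + 2*r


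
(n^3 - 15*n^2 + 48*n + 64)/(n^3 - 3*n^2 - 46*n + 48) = (n^2 - 7*n - 8)/(n^2 + 5*n - 6)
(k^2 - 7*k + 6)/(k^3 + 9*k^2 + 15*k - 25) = (k - 6)/(k^2 + 10*k + 25)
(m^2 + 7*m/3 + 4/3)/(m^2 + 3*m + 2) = (m + 4/3)/(m + 2)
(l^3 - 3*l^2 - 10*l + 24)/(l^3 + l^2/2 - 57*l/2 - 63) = 2*(l^2 - 6*l + 8)/(2*l^2 - 5*l - 42)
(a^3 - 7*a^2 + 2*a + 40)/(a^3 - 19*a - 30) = (a - 4)/(a + 3)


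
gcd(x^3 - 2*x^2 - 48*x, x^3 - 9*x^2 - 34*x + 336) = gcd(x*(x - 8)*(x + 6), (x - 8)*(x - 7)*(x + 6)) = x^2 - 2*x - 48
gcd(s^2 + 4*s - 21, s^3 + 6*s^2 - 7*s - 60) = s - 3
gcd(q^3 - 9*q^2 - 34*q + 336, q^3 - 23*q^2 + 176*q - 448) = q^2 - 15*q + 56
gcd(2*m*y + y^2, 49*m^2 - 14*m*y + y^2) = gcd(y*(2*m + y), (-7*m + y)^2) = 1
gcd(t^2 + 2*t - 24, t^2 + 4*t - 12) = t + 6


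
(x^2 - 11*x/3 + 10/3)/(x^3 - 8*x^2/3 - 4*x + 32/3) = (3*x - 5)/(3*x^2 - 2*x - 16)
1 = 1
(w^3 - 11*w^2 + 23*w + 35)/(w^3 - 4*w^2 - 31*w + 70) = (w^2 - 4*w - 5)/(w^2 + 3*w - 10)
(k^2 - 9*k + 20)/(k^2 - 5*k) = (k - 4)/k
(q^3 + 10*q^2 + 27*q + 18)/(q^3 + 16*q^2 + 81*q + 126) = (q + 1)/(q + 7)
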